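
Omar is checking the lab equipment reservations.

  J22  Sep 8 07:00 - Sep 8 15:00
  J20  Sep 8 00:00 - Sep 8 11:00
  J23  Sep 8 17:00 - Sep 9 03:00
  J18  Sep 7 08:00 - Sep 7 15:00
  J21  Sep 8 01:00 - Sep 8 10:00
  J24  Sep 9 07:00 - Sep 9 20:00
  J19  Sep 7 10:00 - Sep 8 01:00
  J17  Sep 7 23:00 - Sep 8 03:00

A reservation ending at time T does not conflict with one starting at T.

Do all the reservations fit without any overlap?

No

Sorted by start: J18, J19, J17, J20, J21, J22, J23, J24.
J19 starts before J18 ends → J18 and J19 overlap.
That's a conflict, so the schedule is not conflict-free.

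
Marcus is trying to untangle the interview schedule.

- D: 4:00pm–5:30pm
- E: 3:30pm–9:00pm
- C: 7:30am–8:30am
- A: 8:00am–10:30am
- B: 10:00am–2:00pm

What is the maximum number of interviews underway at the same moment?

2

Walk through starts and ends in time order (an end at T is processed before a start at T):
7:30am start C → 1
8:00am start A → 2
8:30am end C → 1
10:00am start B → 2
10:30am end A → 1
2:00pm end B → 0
3:30pm start E → 1
4:00pm start D → 2
5:30pm end D → 1
9:00pm end E → 0
Peak is 2, at 8:00am (A, C).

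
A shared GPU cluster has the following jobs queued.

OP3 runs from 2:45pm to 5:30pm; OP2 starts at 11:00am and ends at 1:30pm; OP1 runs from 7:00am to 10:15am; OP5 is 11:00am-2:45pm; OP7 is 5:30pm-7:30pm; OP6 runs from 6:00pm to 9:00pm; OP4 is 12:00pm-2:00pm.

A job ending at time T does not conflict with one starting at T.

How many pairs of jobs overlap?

Check each pair: they overlap iff neither finishes before the other starts.
Sorted by start: OP1, OP2, OP5, OP4, OP3, OP7, OP6.
OP2 starts after OP1 ends, so OP1 has no further overlaps.
OP5 starts before OP2 ends → OP2 and OP5 overlap.
OP4 starts before OP2 ends → OP2 and OP4 overlap.
OP3 starts after OP2 ends, so OP2 has no further overlaps.
OP4 starts before OP5 ends → OP5 and OP4 overlap.
OP3 starts exactly when OP5 ends (back-to-back, no overlap), so OP5 has no further overlaps.
OP3 starts after OP4 ends, so OP4 has no further overlaps.
OP7 starts exactly when OP3 ends (back-to-back, no overlap), so OP3 has no further overlaps.
OP6 starts before OP7 ends → OP7 and OP6 overlap.
Overlapping pairs: OP2 & OP4, OP2 & OP5, OP4 & OP5, OP6 & OP7 — 4 in total.

4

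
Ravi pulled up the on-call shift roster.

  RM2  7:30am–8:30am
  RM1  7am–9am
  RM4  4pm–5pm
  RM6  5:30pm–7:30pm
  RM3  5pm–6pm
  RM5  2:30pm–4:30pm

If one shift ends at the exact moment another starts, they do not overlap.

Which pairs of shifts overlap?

RM1 & RM2, RM3 & RM6, RM4 & RM5

Sorted by start: RM1, RM2, RM5, RM4, RM3, RM6.
RM2 starts before RM1 ends → RM1 and RM2 overlap.
RM5 starts after RM1 ends — done with RM1.
RM5 starts after RM2 ends — done with RM2.
RM4 starts before RM5 ends → RM5 and RM4 overlap.
RM3 starts after RM5 ends — done with RM5.
RM3 starts exactly when RM4 ends (back-to-back, no overlap) — done with RM4.
RM6 starts before RM3 ends → RM3 and RM6 overlap.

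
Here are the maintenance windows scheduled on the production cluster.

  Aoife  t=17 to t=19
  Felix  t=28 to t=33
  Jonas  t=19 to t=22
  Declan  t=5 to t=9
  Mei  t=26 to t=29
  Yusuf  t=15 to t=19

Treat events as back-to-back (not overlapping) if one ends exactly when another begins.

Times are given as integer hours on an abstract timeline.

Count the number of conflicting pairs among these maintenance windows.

Check each pair: they overlap iff neither finishes before the other starts.
Sorted by start: Declan, Yusuf, Aoife, Jonas, Mei, Felix.
Yusuf starts after Declan ends — done with Declan.
Aoife starts before Yusuf ends → Yusuf and Aoife overlap.
Jonas starts exactly when Yusuf ends (back-to-back, no overlap) — done with Yusuf.
Jonas starts exactly when Aoife ends (back-to-back, no overlap) — done with Aoife.
Mei starts after Jonas ends — done with Jonas.
Felix starts before Mei ends → Mei and Felix overlap.
Overlapping pairs: Aoife & Yusuf, Felix & Mei — 2 in total.

2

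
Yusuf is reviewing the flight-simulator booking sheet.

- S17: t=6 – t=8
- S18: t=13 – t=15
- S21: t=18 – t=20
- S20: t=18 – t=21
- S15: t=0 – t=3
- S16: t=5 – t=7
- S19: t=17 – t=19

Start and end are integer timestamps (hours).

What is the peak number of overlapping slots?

Sweep the timeline, counting +1 at each start and −1 at each end (ends before starts at a tie):
t=0 start S15 → 1
t=3 end S15 → 0
t=5 start S16 → 1
t=6 start S17 → 2
t=7 end S16 → 1
t=8 end S17 → 0
t=13 start S18 → 1
t=15 end S18 → 0
t=17 start S19 → 1
t=18 start S20 → 2
t=18 start S21 → 3
t=19 end S19 → 2
t=20 end S21 → 1
t=21 end S20 → 0
Peak is 3, at t=18 (S19, S20, S21).

3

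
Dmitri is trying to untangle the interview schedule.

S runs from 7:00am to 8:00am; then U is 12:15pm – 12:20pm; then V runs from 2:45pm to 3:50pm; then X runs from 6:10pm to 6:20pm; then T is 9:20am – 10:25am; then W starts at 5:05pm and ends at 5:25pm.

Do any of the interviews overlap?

Sorted by start: S, T, U, V, W, X.
T starts after S ends, so S has no further overlaps.
U starts after T ends, so T has no further overlaps.
V starts after U ends, so U has no further overlaps.
W starts after V ends, so V has no further overlaps.
X starts after W ends.
Every pair is clear; the schedule has no overlaps.

No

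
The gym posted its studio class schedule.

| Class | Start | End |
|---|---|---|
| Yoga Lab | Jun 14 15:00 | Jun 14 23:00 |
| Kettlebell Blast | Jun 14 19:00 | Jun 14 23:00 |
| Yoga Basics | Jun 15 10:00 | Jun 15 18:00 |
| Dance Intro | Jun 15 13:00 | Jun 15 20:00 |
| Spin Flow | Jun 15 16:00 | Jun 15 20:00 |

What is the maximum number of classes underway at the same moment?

3

Walk through starts and ends in time order (an end at T is processed before a start at T):
Jun 14 15:00 start Yoga Lab → 1
Jun 14 19:00 start Kettlebell Blast → 2
Jun 14 23:00 end Kettlebell Blast → 1
Jun 14 23:00 end Yoga Lab → 0
Jun 15 10:00 start Yoga Basics → 1
Jun 15 13:00 start Dance Intro → 2
Jun 15 16:00 start Spin Flow → 3
Jun 15 18:00 end Yoga Basics → 2
Jun 15 20:00 end Dance Intro → 1
Jun 15 20:00 end Spin Flow → 0
Peak is 3, at Jun 15 16:00 (Dance Intro, Spin Flow, Yoga Basics).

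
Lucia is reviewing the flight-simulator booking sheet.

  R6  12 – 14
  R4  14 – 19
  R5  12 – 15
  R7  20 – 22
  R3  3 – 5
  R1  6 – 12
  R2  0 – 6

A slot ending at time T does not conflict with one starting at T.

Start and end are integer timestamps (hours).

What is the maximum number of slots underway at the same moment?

2

Sort all start/end points and keep a running count:
0 start R2 → 1
3 start R3 → 2
5 end R3 → 1
6 end R2 → 0
6 start R1 → 1
12 end R1 → 0
12 start R5 → 1
12 start R6 → 2
14 end R6 → 1
14 start R4 → 2
15 end R5 → 1
19 end R4 → 0
20 start R7 → 1
22 end R7 → 0
Peak is 2, at 3 (R2, R3).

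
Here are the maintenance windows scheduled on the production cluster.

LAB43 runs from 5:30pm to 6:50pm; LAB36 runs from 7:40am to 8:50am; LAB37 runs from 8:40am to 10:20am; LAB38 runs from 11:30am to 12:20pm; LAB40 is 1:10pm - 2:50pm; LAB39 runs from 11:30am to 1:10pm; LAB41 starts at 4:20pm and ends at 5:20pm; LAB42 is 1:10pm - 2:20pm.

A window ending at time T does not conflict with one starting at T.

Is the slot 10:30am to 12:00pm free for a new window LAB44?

No — it overlaps LAB38, LAB39

LAB36: ends 8:50am at or before LAB44 starts 10:30am → clear.
LAB37: ends 10:20am at or before LAB44 starts 10:30am → clear.
LAB38: starts 11:30am before LAB44 ends 12:00pm, and ends 12:20pm after LAB44 starts 10:30am → overlap.
LAB39: starts 11:30am before LAB44 ends 12:00pm, and ends 1:10pm after LAB44 starts 10:30am → overlap.
LAB40: starts 1:10pm at or after LAB44 ends 12:00pm → clear.
LAB42: starts 1:10pm at or after LAB44 ends 12:00pm → clear.
LAB41: starts 4:20pm at or after LAB44 ends 12:00pm → clear.
LAB43: starts 5:30pm at or after LAB44 ends 12:00pm → clear.
LAB44 overlaps LAB38, LAB39.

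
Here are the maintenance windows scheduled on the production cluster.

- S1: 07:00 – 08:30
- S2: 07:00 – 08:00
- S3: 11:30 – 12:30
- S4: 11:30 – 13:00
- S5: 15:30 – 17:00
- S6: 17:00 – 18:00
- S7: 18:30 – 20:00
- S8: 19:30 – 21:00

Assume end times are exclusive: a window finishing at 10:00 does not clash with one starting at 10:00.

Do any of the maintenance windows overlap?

Yes

Sorted by start: S1, S2, S3, S4, S5, S6, S7, S8.
S2 starts before S1 ends → S1 and S2 overlap.
That's a conflict, so the schedule is not conflict-free.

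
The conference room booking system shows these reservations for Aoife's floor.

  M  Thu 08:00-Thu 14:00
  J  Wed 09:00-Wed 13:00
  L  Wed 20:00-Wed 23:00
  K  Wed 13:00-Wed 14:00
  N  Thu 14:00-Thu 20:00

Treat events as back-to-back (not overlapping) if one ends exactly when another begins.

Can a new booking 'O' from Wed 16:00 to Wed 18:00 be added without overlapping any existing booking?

J: ends Wed 13:00 at or before O starts Wed 16:00 → clear.
K: ends Wed 14:00 at or before O starts Wed 16:00 → clear.
L: starts Wed 20:00 at or after O ends Wed 18:00 → clear.
M: starts Thu 08:00 at or after O ends Wed 18:00 → clear.
N: starts Thu 14:00 at or after O ends Wed 18:00 → clear.

Yes — the slot is free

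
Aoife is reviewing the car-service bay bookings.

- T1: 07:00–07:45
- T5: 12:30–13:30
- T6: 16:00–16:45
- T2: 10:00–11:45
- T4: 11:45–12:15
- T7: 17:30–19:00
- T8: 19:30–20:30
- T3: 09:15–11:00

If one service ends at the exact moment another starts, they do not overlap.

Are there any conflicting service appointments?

Yes

Sorted by start: T1, T3, T2, T4, T5, T6, T7, T8.
T3 starts after T1 ends — done with T1.
T2 starts before T3 ends → T3 and T2 overlap.
That's a conflict, so the schedule is not conflict-free.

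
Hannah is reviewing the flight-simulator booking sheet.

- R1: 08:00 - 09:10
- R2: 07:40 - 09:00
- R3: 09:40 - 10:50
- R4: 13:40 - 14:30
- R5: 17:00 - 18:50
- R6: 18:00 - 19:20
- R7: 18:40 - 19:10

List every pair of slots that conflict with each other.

R1 & R2, R5 & R6, R5 & R7, R6 & R7

Check each pair: they overlap iff neither finishes before the other starts.
Sorted by start: R2, R1, R3, R4, R5, R6, R7.
R1 starts before R2 ends → R2 and R1 overlap.
R3 starts after R2 ends; R2 is clear from here.
R3 starts after R1 ends; R1 is clear from here.
R4 starts after R3 ends; R3 is clear from here.
R5 starts after R4 ends; R4 is clear from here.
R6 starts before R5 ends → R5 and R6 overlap.
R7 starts before R5 ends → R5 and R7 overlap.
R7 starts before R6 ends → R6 and R7 overlap.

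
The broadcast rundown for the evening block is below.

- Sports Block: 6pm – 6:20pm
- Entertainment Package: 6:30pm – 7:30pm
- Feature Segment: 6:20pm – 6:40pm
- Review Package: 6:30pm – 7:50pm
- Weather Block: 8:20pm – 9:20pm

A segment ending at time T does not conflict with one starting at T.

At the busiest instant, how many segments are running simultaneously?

3

Sweep the timeline, counting +1 at each start and −1 at each end (ends before starts at a tie):
6pm start Sports Block → 1
6:20pm end Sports Block → 0
6:20pm start Feature Segment → 1
6:30pm start Entertainment Package → 2
6:30pm start Review Package → 3
6:40pm end Feature Segment → 2
7:30pm end Entertainment Package → 1
7:50pm end Review Package → 0
8:20pm start Weather Block → 1
9:20pm end Weather Block → 0
Peak is 3, at 6:30pm (Entertainment Package, Feature Segment, Review Package).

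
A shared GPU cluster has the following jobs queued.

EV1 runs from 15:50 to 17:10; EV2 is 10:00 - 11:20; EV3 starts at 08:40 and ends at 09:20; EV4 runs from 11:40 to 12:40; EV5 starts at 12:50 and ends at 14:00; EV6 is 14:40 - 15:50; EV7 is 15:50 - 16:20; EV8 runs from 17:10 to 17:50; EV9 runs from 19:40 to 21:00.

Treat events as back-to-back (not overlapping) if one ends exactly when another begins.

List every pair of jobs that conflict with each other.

Sorted by start: EV3, EV2, EV4, EV5, EV6, EV1, EV7, EV8, EV9.
EV2 starts after EV3 ends; EV3 is clear from here.
EV4 starts after EV2 ends; EV2 is clear from here.
EV5 starts after EV4 ends; EV4 is clear from here.
EV6 starts after EV5 ends; EV5 is clear from here.
EV1 starts exactly when EV6 ends (back-to-back, no overlap); EV6 is clear from here.
EV7 starts before EV1 ends → EV1 and EV7 overlap.
EV8 starts exactly when EV1 ends (back-to-back, no overlap); EV1 is clear from here.
EV8 starts after EV7 ends; EV7 is clear from here.
EV9 starts after EV8 ends.

EV1 & EV7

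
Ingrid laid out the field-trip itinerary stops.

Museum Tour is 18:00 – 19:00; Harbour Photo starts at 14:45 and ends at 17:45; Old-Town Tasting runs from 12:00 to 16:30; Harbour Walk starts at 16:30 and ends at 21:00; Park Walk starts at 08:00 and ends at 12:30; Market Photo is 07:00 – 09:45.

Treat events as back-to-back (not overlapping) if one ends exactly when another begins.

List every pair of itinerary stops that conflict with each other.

Sorted by start: Market Photo, Park Walk, Old-Town Tasting, Harbour Photo, Harbour Walk, Museum Tour.
Park Walk starts before Market Photo ends → Market Photo and Park Walk overlap.
Old-Town Tasting starts after Market Photo ends — done with Market Photo.
Old-Town Tasting starts before Park Walk ends → Park Walk and Old-Town Tasting overlap.
Harbour Photo starts after Park Walk ends — done with Park Walk.
Harbour Photo starts before Old-Town Tasting ends → Old-Town Tasting and Harbour Photo overlap.
Harbour Walk starts exactly when Old-Town Tasting ends (back-to-back, no overlap) — done with Old-Town Tasting.
Harbour Walk starts before Harbour Photo ends → Harbour Photo and Harbour Walk overlap.
Museum Tour starts after Harbour Photo ends.
Museum Tour starts before Harbour Walk ends → Harbour Walk and Museum Tour overlap.

Harbour Photo & Harbour Walk, Harbour Photo & Old-Town Tasting, Harbour Walk & Museum Tour, Market Photo & Park Walk, Old-Town Tasting & Park Walk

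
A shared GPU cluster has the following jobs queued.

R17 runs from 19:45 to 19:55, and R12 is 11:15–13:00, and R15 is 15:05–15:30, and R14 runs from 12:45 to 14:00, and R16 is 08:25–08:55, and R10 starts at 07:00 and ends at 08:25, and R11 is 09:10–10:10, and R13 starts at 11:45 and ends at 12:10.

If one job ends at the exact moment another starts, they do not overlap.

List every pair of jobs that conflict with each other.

R12 & R13, R12 & R14

Two intervals overlap when each starts before the other ends.
Sorted by start: R10, R16, R11, R12, R13, R14, R15, R17.
R16 starts exactly when R10 ends (back-to-back, no overlap), so R10 has no further overlaps.
R11 starts after R16 ends, so R16 has no further overlaps.
R12 starts after R11 ends, so R11 has no further overlaps.
R13 starts before R12 ends → R12 and R13 overlap.
R14 starts before R12 ends → R12 and R14 overlap.
R15 starts after R12 ends, so R12 has no further overlaps.
R14 starts after R13 ends, so R13 has no further overlaps.
R15 starts after R14 ends, so R14 has no further overlaps.
R17 starts after R15 ends.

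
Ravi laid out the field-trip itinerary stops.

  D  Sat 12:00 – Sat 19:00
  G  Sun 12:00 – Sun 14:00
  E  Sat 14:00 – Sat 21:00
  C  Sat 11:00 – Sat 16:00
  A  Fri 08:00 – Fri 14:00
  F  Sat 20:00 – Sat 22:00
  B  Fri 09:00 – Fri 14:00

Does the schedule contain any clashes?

Check each pair: they overlap iff neither finishes before the other starts.
Sorted by start: A, B, C, D, E, F, G.
B starts before A ends → A and B overlap.
That's a conflict, so the schedule is not conflict-free.

Yes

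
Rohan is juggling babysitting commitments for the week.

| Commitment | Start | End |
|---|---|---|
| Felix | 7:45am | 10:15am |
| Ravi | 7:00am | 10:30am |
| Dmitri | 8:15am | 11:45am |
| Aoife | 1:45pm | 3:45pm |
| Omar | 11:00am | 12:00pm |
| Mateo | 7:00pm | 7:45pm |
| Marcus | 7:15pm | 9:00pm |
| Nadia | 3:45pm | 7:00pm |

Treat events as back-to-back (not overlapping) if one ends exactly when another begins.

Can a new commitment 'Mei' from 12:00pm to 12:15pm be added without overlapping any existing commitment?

Yes — the slot is free

Ravi: ends 10:30am at or before Mei starts 12:00pm → clear.
Felix: ends 10:15am at or before Mei starts 12:00pm → clear.
Dmitri: ends 11:45am at or before Mei starts 12:00pm → clear.
Omar: ends 12:00pm at or before Mei starts 12:00pm → clear.
Aoife: starts 1:45pm at or after Mei ends 12:15pm → clear.
Nadia: starts 3:45pm at or after Mei ends 12:15pm → clear.
Mateo: starts 7:00pm at or after Mei ends 12:15pm → clear.
Marcus: starts 7:15pm at or after Mei ends 12:15pm → clear.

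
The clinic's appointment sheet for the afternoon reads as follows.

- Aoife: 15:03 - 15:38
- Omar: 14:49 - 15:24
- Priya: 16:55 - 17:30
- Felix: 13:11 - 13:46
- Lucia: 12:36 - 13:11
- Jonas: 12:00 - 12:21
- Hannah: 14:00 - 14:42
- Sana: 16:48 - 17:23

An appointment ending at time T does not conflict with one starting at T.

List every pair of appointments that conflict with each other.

Aoife & Omar, Priya & Sana

Sorted by start: Jonas, Lucia, Felix, Hannah, Omar, Aoife, Sana, Priya.
Lucia starts after Jonas ends, so Jonas has no further overlaps.
Felix starts exactly when Lucia ends (back-to-back, no overlap), so Lucia has no further overlaps.
Hannah starts after Felix ends, so Felix has no further overlaps.
Omar starts after Hannah ends, so Hannah has no further overlaps.
Aoife starts before Omar ends → Omar and Aoife overlap.
Sana starts after Omar ends, so Omar has no further overlaps.
Sana starts after Aoife ends, so Aoife has no further overlaps.
Priya starts before Sana ends → Sana and Priya overlap.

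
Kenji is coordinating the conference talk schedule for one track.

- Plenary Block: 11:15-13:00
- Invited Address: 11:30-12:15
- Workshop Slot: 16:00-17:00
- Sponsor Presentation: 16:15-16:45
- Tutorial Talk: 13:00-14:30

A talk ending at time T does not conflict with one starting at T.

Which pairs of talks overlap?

Invited Address & Plenary Block, Sponsor Presentation & Workshop Slot

Sorted by start: Plenary Block, Invited Address, Tutorial Talk, Workshop Slot, Sponsor Presentation.
Invited Address starts before Plenary Block ends → Plenary Block and Invited Address overlap.
Tutorial Talk starts exactly when Plenary Block ends (back-to-back, no overlap), so Plenary Block has no further overlaps.
Tutorial Talk starts after Invited Address ends, so Invited Address has no further overlaps.
Workshop Slot starts after Tutorial Talk ends, so Tutorial Talk has no further overlaps.
Sponsor Presentation starts before Workshop Slot ends → Workshop Slot and Sponsor Presentation overlap.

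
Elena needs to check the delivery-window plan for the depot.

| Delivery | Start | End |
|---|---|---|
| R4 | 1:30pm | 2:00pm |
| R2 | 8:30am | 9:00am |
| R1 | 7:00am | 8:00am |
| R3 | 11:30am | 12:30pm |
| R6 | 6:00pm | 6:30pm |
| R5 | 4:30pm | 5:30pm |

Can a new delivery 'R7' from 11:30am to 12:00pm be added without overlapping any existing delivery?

R1: ends 8:00am at or before R7 starts 11:30am → clear.
R2: ends 9:00am at or before R7 starts 11:30am → clear.
R3: starts 11:30am before R7 ends 12:00pm, and ends 12:30pm after R7 starts 11:30am → overlap.
R4: starts 1:30pm at or after R7 ends 12:00pm → clear.
R5: starts 4:30pm at or after R7 ends 12:00pm → clear.
R6: starts 6:00pm at or after R7 ends 12:00pm → clear.
R7 overlaps R3.

No — it overlaps R3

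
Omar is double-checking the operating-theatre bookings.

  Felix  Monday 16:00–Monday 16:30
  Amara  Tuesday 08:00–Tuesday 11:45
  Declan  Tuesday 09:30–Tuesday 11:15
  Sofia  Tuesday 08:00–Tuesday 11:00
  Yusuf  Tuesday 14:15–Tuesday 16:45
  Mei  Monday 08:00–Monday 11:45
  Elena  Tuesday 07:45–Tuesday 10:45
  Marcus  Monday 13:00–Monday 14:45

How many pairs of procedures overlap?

Check each pair: they overlap iff neither finishes before the other starts.
Sorted by start: Mei, Marcus, Felix, Elena, Amara, Sofia, Declan, Yusuf.
Marcus starts after Mei ends — done with Mei.
Felix starts after Marcus ends — done with Marcus.
Elena starts after Felix ends — done with Felix.
Amara starts before Elena ends → Elena and Amara overlap.
Sofia starts before Elena ends → Elena and Sofia overlap.
Declan starts before Elena ends → Elena and Declan overlap.
Yusuf starts after Elena ends.
Sofia starts before Amara ends → Amara and Sofia overlap.
Declan starts before Amara ends → Amara and Declan overlap.
Yusuf starts after Amara ends.
Declan starts before Sofia ends → Sofia and Declan overlap.
Yusuf starts after Sofia ends.
Yusuf starts after Declan ends.
Overlapping pairs: Amara & Declan, Amara & Elena, Amara & Sofia, Declan & Elena, Declan & Sofia, Elena & Sofia — 6 in total.

6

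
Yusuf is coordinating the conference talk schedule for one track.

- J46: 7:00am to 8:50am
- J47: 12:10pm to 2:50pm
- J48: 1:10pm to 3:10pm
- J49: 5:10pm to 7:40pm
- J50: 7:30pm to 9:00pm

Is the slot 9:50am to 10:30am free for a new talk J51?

Yes — the slot is free

J46: ends 8:50am at or before J51 starts 9:50am → clear.
J47: starts 12:10pm at or after J51 ends 10:30am → clear.
J48: starts 1:10pm at or after J51 ends 10:30am → clear.
J49: starts 5:10pm at or after J51 ends 10:30am → clear.
J50: starts 7:30pm at or after J51 ends 10:30am → clear.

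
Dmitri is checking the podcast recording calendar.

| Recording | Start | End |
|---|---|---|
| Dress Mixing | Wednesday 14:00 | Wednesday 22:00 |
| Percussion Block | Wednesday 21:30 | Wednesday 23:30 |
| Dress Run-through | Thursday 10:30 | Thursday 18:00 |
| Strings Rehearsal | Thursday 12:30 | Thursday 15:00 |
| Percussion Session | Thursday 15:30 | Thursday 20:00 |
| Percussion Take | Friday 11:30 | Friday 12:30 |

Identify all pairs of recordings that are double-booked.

Sorted by start: Dress Mixing, Percussion Block, Dress Run-through, Strings Rehearsal, Percussion Session, Percussion Take.
Percussion Block starts before Dress Mixing ends → Dress Mixing and Percussion Block overlap.
Dress Run-through starts after Dress Mixing ends, so nothing later overlaps Dress Mixing either.
Dress Run-through starts after Percussion Block ends, so nothing later overlaps Percussion Block either.
Strings Rehearsal starts before Dress Run-through ends → Dress Run-through and Strings Rehearsal overlap.
Percussion Session starts before Dress Run-through ends → Dress Run-through and Percussion Session overlap.
Percussion Take starts after Dress Run-through ends.
Percussion Session starts after Strings Rehearsal ends, so nothing later overlaps Strings Rehearsal either.
Percussion Take starts after Percussion Session ends.

Dress Mixing & Percussion Block, Dress Run-through & Percussion Session, Dress Run-through & Strings Rehearsal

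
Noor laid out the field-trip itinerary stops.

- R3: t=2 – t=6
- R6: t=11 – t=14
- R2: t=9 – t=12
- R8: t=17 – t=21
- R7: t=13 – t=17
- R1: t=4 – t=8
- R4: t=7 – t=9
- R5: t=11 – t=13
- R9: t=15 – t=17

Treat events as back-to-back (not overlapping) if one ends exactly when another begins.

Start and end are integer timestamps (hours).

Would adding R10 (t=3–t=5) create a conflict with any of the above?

Yes — it overlaps R1, R3

R3: starts t=2 before R10 ends t=5, and ends t=6 after R10 starts t=3 → overlap.
R1: starts t=4 before R10 ends t=5, and ends t=8 after R10 starts t=3 → overlap.
R4: starts t=7 at or after R10 ends t=5 → clear.
R2: starts t=9 at or after R10 ends t=5 → clear.
R5: starts t=11 at or after R10 ends t=5 → clear.
R6: starts t=11 at or after R10 ends t=5 → clear.
R7: starts t=13 at or after R10 ends t=5 → clear.
R9: starts t=15 at or after R10 ends t=5 → clear.
R8: starts t=17 at or after R10 ends t=5 → clear.
R10 overlaps R1, R3.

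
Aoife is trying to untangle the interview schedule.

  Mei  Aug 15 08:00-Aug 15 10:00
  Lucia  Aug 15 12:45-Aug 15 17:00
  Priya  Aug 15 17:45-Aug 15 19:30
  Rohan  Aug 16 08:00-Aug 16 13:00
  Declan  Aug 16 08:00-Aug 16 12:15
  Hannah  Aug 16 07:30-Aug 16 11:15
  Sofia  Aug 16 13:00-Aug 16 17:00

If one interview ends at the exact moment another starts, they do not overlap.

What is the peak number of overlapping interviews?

3

Sort all start/end points and keep a running count:
Aug 15 08:00 start Mei → 1
Aug 15 10:00 end Mei → 0
Aug 15 12:45 start Lucia → 1
Aug 15 17:00 end Lucia → 0
Aug 15 17:45 start Priya → 1
Aug 15 19:30 end Priya → 0
Aug 16 07:30 start Hannah → 1
Aug 16 08:00 start Declan → 2
Aug 16 08:00 start Rohan → 3
Aug 16 11:15 end Hannah → 2
Aug 16 12:15 end Declan → 1
Aug 16 13:00 end Rohan → 0
Aug 16 13:00 start Sofia → 1
Aug 16 17:00 end Sofia → 0
Peak is 3, at Aug 16 08:00 (Declan, Hannah, Rohan).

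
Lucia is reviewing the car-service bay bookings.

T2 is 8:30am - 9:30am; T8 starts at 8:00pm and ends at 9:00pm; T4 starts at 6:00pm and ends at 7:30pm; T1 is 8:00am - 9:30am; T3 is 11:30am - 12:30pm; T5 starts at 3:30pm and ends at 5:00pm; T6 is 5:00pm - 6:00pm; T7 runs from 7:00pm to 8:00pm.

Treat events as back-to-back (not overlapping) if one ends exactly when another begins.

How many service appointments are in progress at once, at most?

Walk through starts and ends in time order (an end at T is processed before a start at T):
8:00am start T1 → 1
8:30am start T2 → 2
9:30am end T1 → 1
9:30am end T2 → 0
11:30am start T3 → 1
12:30pm end T3 → 0
3:30pm start T5 → 1
5:00pm end T5 → 0
5:00pm start T6 → 1
6:00pm end T6 → 0
6:00pm start T4 → 1
7:00pm start T7 → 2
7:30pm end T4 → 1
8:00pm end T7 → 0
8:00pm start T8 → 1
9:00pm end T8 → 0
Peak is 2, at 8:30am (T1, T2).

2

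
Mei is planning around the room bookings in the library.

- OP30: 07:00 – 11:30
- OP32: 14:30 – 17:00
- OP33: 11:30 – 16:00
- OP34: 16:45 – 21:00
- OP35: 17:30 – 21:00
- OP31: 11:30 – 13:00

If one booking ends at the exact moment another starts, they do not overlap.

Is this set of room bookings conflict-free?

Sorted by start: OP30, OP31, OP33, OP32, OP34, OP35.
OP31 starts exactly when OP30 ends (back-to-back, no overlap), so OP30 has no further overlaps.
OP33 starts before OP31 ends → OP31 and OP33 overlap.
That's a conflict, so the schedule is not conflict-free.

No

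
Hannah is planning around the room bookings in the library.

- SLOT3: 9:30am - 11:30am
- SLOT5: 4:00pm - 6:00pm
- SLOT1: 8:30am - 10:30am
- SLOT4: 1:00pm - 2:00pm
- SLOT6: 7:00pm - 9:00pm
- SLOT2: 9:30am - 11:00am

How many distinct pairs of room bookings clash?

Sorted by start: SLOT1, SLOT2, SLOT3, SLOT4, SLOT5, SLOT6.
SLOT2 starts before SLOT1 ends → SLOT1 and SLOT2 overlap.
SLOT3 starts before SLOT1 ends → SLOT1 and SLOT3 overlap.
SLOT4 starts after SLOT1 ends; SLOT1 is clear from here.
SLOT3 starts before SLOT2 ends → SLOT2 and SLOT3 overlap.
SLOT4 starts after SLOT2 ends; SLOT2 is clear from here.
SLOT4 starts after SLOT3 ends; SLOT3 is clear from here.
SLOT5 starts after SLOT4 ends; SLOT4 is clear from here.
SLOT6 starts after SLOT5 ends.
Overlapping pairs: SLOT1 & SLOT2, SLOT1 & SLOT3, SLOT2 & SLOT3 — 3 in total.

3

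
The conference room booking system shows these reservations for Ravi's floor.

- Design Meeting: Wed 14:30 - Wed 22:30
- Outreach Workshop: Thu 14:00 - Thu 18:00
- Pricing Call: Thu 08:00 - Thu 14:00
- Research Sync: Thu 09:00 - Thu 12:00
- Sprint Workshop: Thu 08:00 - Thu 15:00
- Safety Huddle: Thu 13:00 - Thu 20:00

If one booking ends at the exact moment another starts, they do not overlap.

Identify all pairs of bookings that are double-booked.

Outreach Workshop & Safety Huddle, Outreach Workshop & Sprint Workshop, Pricing Call & Research Sync, Pricing Call & Safety Huddle, Pricing Call & Sprint Workshop, Research Sync & Sprint Workshop, Safety Huddle & Sprint Workshop

Sorted by start: Design Meeting, Sprint Workshop, Pricing Call, Research Sync, Safety Huddle, Outreach Workshop.
Sprint Workshop starts after Design Meeting ends — done with Design Meeting.
Pricing Call starts before Sprint Workshop ends → Sprint Workshop and Pricing Call overlap.
Research Sync starts before Sprint Workshop ends → Sprint Workshop and Research Sync overlap.
Safety Huddle starts before Sprint Workshop ends → Sprint Workshop and Safety Huddle overlap.
Outreach Workshop starts before Sprint Workshop ends → Sprint Workshop and Outreach Workshop overlap.
Research Sync starts before Pricing Call ends → Pricing Call and Research Sync overlap.
Safety Huddle starts before Pricing Call ends → Pricing Call and Safety Huddle overlap.
Outreach Workshop starts exactly when Pricing Call ends (back-to-back, no overlap).
Safety Huddle starts after Research Sync ends — done with Research Sync.
Outreach Workshop starts before Safety Huddle ends → Safety Huddle and Outreach Workshop overlap.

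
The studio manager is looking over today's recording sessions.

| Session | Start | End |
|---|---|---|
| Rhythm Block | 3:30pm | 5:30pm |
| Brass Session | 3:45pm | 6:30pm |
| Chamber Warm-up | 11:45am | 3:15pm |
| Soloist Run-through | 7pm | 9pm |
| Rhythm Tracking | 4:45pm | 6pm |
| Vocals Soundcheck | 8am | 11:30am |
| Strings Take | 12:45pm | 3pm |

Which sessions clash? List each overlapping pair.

Sorted by start: Vocals Soundcheck, Chamber Warm-up, Strings Take, Rhythm Block, Brass Session, Rhythm Tracking, Soloist Run-through.
Chamber Warm-up starts after Vocals Soundcheck ends — done with Vocals Soundcheck.
Strings Take starts before Chamber Warm-up ends → Chamber Warm-up and Strings Take overlap.
Rhythm Block starts after Chamber Warm-up ends — done with Chamber Warm-up.
Rhythm Block starts after Strings Take ends — done with Strings Take.
Brass Session starts before Rhythm Block ends → Rhythm Block and Brass Session overlap.
Rhythm Tracking starts before Rhythm Block ends → Rhythm Block and Rhythm Tracking overlap.
Soloist Run-through starts after Rhythm Block ends.
Rhythm Tracking starts before Brass Session ends → Brass Session and Rhythm Tracking overlap.
Soloist Run-through starts after Brass Session ends.
Soloist Run-through starts after Rhythm Tracking ends.

Brass Session & Rhythm Block, Brass Session & Rhythm Tracking, Chamber Warm-up & Strings Take, Rhythm Block & Rhythm Tracking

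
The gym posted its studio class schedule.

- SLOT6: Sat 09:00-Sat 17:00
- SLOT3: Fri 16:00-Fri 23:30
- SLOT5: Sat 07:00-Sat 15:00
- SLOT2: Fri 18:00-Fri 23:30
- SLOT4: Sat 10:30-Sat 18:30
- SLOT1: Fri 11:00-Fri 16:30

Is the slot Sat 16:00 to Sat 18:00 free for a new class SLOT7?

No — it overlaps SLOT4, SLOT6

SLOT1: ends Fri 16:30 at or before SLOT7 starts Sat 16:00 → clear.
SLOT3: ends Fri 23:30 at or before SLOT7 starts Sat 16:00 → clear.
SLOT2: ends Fri 23:30 at or before SLOT7 starts Sat 16:00 → clear.
SLOT5: ends Sat 15:00 at or before SLOT7 starts Sat 16:00 → clear.
SLOT6: starts Sat 09:00 before SLOT7 ends Sat 18:00, and ends Sat 17:00 after SLOT7 starts Sat 16:00 → overlap.
SLOT4: starts Sat 10:30 before SLOT7 ends Sat 18:00, and ends Sat 18:30 after SLOT7 starts Sat 16:00 → overlap.
SLOT7 overlaps SLOT4, SLOT6.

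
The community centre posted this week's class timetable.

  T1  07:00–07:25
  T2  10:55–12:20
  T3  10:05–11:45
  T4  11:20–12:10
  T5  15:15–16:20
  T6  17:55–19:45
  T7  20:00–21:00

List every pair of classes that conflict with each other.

Sorted by start: T1, T3, T2, T4, T5, T6, T7.
T3 starts after T1 ends, so nothing later overlaps T1 either.
T2 starts before T3 ends → T3 and T2 overlap.
T4 starts before T3 ends → T3 and T4 overlap.
T5 starts after T3 ends, so nothing later overlaps T3 either.
T4 starts before T2 ends → T2 and T4 overlap.
T5 starts after T2 ends, so nothing later overlaps T2 either.
T5 starts after T4 ends, so nothing later overlaps T4 either.
T6 starts after T5 ends, so nothing later overlaps T5 either.
T7 starts after T6 ends.

T2 & T3, T2 & T4, T3 & T4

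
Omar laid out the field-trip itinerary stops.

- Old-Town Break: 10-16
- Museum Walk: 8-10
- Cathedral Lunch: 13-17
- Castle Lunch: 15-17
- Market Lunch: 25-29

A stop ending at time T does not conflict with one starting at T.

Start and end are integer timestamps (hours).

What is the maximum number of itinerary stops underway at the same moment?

Sort all start/end points and keep a running count:
8 start Museum Walk → 1
10 end Museum Walk → 0
10 start Old-Town Break → 1
13 start Cathedral Lunch → 2
15 start Castle Lunch → 3
16 end Old-Town Break → 2
17 end Castle Lunch → 1
17 end Cathedral Lunch → 0
25 start Market Lunch → 1
29 end Market Lunch → 0
Peak is 3, at 15 (Castle Lunch, Cathedral Lunch, Old-Town Break).

3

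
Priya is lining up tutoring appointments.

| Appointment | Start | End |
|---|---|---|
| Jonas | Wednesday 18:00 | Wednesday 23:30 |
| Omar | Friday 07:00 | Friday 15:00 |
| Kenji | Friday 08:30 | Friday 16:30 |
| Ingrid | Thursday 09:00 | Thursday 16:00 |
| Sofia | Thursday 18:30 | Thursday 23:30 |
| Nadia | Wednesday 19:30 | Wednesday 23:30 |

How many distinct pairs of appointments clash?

2

Sorted by start: Jonas, Nadia, Ingrid, Sofia, Omar, Kenji.
Nadia starts before Jonas ends → Jonas and Nadia overlap.
Ingrid starts after Jonas ends, so nothing later overlaps Jonas either.
Ingrid starts after Nadia ends, so nothing later overlaps Nadia either.
Sofia starts after Ingrid ends, so nothing later overlaps Ingrid either.
Omar starts after Sofia ends, so nothing later overlaps Sofia either.
Kenji starts before Omar ends → Omar and Kenji overlap.
Overlapping pairs: Jonas & Nadia, Kenji & Omar — 2 in total.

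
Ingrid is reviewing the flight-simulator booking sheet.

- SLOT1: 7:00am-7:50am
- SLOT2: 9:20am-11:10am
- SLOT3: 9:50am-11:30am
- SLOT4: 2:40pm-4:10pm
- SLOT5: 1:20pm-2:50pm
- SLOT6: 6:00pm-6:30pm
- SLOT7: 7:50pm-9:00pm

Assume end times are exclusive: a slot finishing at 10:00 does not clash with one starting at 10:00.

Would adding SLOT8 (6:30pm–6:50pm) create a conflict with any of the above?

SLOT1: ends 7:50am at or before SLOT8 starts 6:30pm → clear.
SLOT2: ends 11:10am at or before SLOT8 starts 6:30pm → clear.
SLOT3: ends 11:30am at or before SLOT8 starts 6:30pm → clear.
SLOT5: ends 2:50pm at or before SLOT8 starts 6:30pm → clear.
SLOT4: ends 4:10pm at or before SLOT8 starts 6:30pm → clear.
SLOT6: ends 6:30pm at or before SLOT8 starts 6:30pm → clear.
SLOT7: starts 7:50pm at or after SLOT8 ends 6:50pm → clear.

No — it doesn't clash with anything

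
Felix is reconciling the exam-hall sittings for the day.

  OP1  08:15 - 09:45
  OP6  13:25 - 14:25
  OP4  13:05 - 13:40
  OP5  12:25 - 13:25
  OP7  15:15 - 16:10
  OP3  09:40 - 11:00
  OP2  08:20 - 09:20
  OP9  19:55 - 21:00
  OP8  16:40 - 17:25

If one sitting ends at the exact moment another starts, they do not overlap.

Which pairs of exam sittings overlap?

Two intervals overlap when each starts before the other ends.
Sorted by start: OP1, OP2, OP3, OP5, OP4, OP6, OP7, OP8, OP9.
OP2 starts before OP1 ends → OP1 and OP2 overlap.
OP3 starts before OP1 ends → OP1 and OP3 overlap.
OP5 starts after OP1 ends — done with OP1.
OP3 starts after OP2 ends — done with OP2.
OP5 starts after OP3 ends — done with OP3.
OP4 starts before OP5 ends → OP5 and OP4 overlap.
OP6 starts exactly when OP5 ends (back-to-back, no overlap) — done with OP5.
OP6 starts before OP4 ends → OP4 and OP6 overlap.
OP7 starts after OP4 ends — done with OP4.
OP7 starts after OP6 ends — done with OP6.
OP8 starts after OP7 ends — done with OP7.
OP9 starts after OP8 ends.

OP1 & OP2, OP1 & OP3, OP4 & OP5, OP4 & OP6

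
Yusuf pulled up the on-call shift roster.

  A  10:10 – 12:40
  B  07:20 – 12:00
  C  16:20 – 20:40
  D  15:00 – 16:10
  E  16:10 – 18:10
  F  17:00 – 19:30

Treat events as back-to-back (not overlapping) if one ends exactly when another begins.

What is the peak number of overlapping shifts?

3

Walk through starts and ends in time order (an end at T is processed before a start at T):
07:20 start B → 1
10:10 start A → 2
12:00 end B → 1
12:40 end A → 0
15:00 start D → 1
16:10 end D → 0
16:10 start E → 1
16:20 start C → 2
17:00 start F → 3
18:10 end E → 2
19:30 end F → 1
20:40 end C → 0
Peak is 3, at 17:00 (C, E, F).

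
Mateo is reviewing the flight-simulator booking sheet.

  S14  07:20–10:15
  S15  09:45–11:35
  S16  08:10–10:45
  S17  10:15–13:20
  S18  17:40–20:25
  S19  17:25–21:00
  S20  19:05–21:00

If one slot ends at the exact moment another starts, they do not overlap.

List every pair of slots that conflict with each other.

Sorted by start: S14, S16, S15, S17, S19, S18, S20.
S16 starts before S14 ends → S14 and S16 overlap.
S15 starts before S14 ends → S14 and S15 overlap.
S17 starts exactly when S14 ends (back-to-back, no overlap), so S14 has no further overlaps.
S15 starts before S16 ends → S16 and S15 overlap.
S17 starts before S16 ends → S16 and S17 overlap.
S19 starts after S16 ends, so S16 has no further overlaps.
S17 starts before S15 ends → S15 and S17 overlap.
S19 starts after S15 ends, so S15 has no further overlaps.
S19 starts after S17 ends, so S17 has no further overlaps.
S18 starts before S19 ends → S19 and S18 overlap.
S20 starts before S19 ends → S19 and S20 overlap.
S20 starts before S18 ends → S18 and S20 overlap.

S14 & S15, S14 & S16, S15 & S16, S15 & S17, S16 & S17, S18 & S19, S18 & S20, S19 & S20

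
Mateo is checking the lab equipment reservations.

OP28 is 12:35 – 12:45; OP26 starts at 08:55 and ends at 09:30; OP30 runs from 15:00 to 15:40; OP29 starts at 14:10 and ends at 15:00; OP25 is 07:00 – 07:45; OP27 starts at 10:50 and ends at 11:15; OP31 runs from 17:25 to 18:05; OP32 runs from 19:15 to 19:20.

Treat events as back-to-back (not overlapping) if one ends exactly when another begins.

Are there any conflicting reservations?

No

Two intervals overlap when each starts before the other ends.
Sorted by start: OP25, OP26, OP27, OP28, OP29, OP30, OP31, OP32.
OP26 starts after OP25 ends, so nothing later overlaps OP25 either.
OP27 starts after OP26 ends, so nothing later overlaps OP26 either.
OP28 starts after OP27 ends, so nothing later overlaps OP27 either.
OP29 starts after OP28 ends, so nothing later overlaps OP28 either.
OP30 starts exactly when OP29 ends (back-to-back, no overlap), so nothing later overlaps OP29 either.
OP31 starts after OP30 ends, so nothing later overlaps OP30 either.
OP32 starts after OP31 ends.
Every pair is clear; the schedule has no overlaps.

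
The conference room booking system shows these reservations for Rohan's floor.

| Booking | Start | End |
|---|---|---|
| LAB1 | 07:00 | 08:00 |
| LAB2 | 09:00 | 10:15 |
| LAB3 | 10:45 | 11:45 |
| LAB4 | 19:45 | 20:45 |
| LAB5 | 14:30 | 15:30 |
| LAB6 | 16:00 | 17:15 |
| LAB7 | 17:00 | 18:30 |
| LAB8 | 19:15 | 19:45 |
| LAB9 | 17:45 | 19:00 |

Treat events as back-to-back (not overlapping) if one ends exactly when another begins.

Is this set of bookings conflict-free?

Sorted by start: LAB1, LAB2, LAB3, LAB5, LAB6, LAB7, LAB9, LAB8, LAB4.
LAB2 starts after LAB1 ends — done with LAB1.
LAB3 starts after LAB2 ends — done with LAB2.
LAB5 starts after LAB3 ends — done with LAB3.
LAB6 starts after LAB5 ends — done with LAB5.
LAB7 starts before LAB6 ends → LAB6 and LAB7 overlap.
That's a conflict, so the schedule is not conflict-free.

No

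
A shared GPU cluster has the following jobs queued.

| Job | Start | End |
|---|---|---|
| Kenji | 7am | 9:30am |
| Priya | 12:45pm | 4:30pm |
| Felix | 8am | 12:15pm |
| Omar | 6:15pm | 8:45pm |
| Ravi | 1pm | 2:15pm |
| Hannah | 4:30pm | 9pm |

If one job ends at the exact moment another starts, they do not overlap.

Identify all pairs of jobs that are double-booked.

Sorted by start: Kenji, Felix, Priya, Ravi, Hannah, Omar.
Felix starts before Kenji ends → Kenji and Felix overlap.
Priya starts after Kenji ends, so nothing later overlaps Kenji either.
Priya starts after Felix ends, so nothing later overlaps Felix either.
Ravi starts before Priya ends → Priya and Ravi overlap.
Hannah starts exactly when Priya ends (back-to-back, no overlap), so nothing later overlaps Priya either.
Hannah starts after Ravi ends, so nothing later overlaps Ravi either.
Omar starts before Hannah ends → Hannah and Omar overlap.

Felix & Kenji, Hannah & Omar, Priya & Ravi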